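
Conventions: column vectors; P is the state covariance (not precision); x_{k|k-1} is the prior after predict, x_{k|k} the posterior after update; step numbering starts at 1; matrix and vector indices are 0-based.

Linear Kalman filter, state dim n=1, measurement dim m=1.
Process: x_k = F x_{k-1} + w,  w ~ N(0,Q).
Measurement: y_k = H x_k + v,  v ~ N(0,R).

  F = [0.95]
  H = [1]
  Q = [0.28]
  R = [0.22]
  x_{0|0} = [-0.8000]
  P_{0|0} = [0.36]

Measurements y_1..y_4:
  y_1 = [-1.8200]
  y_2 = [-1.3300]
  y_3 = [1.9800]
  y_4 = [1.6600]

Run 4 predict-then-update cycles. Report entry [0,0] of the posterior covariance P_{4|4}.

P_post[0,0] = 0.1431

step 1: x^-=[-0.7600]  P^-=[0.6049]  S=[0.8249]  K=[0.7333]  nu=[-1.0600]  x^+=[-1.5373]  P^+=[0.1613]
step 2: x^-=[-1.4604]  P^-=[0.4256]  S=[0.6456]  K=[0.6592]  nu=[0.1304]  x^+=[-1.3744]  P^+=[0.1450]
step 3: x^-=[-1.3057]  P^-=[0.4109]  S=[0.6309]  K=[0.6513]  nu=[3.2857]  x^+=[0.8342]  P^+=[0.1433]
step 4: x^-=[0.7925]  P^-=[0.4093]  S=[0.6293]  K=[0.6504]  nu=[0.8675]  x^+=[1.3567]  P^+=[0.1431]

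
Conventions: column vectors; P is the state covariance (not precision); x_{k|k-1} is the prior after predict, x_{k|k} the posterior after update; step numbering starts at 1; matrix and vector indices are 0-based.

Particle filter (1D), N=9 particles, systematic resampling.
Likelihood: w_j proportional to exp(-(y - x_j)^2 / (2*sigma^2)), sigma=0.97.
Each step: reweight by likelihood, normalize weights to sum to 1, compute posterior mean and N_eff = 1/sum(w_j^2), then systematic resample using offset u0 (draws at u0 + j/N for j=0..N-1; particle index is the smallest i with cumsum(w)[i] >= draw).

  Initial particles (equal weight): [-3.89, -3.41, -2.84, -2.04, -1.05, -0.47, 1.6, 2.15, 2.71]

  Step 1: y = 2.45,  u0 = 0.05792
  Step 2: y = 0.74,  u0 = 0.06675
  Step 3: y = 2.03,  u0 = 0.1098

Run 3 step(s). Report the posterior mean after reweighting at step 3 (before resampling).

post_mean = 1.9642

step 1: w=[0.0000, 0.0000, 0.0000, 0.0000, 0.0006, 0.0041, 0.2608, 0.3650, 0.3694]  mean=2.2007  Neff=2.9605  idx=[6, 6, 7, 7, 7, 7, 8, 8, 8]
step 2: w=[0.2162, 0.2162, 0.1114, 0.1114, 0.1114, 0.1114, 0.0407, 0.0407, 0.0407]  mean=1.9806  Neff=6.7540  idx=[0, 0, 1, 1, 2, 3, 4, 5, 7]
step 3: w=[0.1082, 0.1082, 0.1082, 0.1082, 0.1185, 0.1185, 0.1185, 0.1185, 0.0934]  mean=1.9642  Neff=8.9545  idx=[1, 2, 3, 4, 5, 5, 6, 7, 8]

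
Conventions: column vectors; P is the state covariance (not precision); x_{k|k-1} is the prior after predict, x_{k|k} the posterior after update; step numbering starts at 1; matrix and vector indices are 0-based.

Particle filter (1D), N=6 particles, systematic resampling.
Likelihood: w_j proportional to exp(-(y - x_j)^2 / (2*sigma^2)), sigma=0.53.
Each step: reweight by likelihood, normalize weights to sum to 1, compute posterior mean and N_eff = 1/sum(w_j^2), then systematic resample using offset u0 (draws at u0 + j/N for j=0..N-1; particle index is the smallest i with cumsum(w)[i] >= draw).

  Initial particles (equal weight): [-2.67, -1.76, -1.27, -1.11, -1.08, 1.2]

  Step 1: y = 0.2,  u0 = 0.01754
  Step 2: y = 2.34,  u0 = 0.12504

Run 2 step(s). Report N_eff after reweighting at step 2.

N_eff = 3.0000

step 1: w=[0.0000, 0.0037, 0.0731, 0.1612, 0.1852, 0.5769]  mean=0.2140  Neff=2.5100  idx=[2, 3, 4, 5, 5, 5]
step 2: w=[0.0000, 0.0000, 0.0000, 0.3333, 0.3333, 0.3333]  mean=1.2000  Neff=3.0000  idx=[3, 3, 4, 4, 5, 5]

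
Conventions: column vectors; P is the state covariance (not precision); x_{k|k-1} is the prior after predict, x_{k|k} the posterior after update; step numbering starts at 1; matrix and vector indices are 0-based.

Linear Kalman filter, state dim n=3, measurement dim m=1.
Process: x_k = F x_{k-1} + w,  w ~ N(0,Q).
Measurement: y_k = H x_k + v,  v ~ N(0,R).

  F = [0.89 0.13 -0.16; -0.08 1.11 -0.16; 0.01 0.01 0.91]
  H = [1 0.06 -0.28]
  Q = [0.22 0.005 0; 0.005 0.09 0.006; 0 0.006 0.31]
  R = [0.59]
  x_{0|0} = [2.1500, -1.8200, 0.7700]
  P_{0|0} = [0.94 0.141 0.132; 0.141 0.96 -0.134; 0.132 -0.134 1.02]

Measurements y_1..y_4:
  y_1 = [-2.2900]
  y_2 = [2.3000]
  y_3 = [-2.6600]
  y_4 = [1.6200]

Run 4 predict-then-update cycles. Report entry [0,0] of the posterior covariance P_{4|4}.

step 1: x^-=[1.5537, -2.3154, 0.7040]  P^-=[1.0075 0.2500 -0.0464; 0.2500 1.3309 -0.2761; -0.0464 -0.2761 1.1548]  S=[1.7581]  K=[0.5890; 0.2316; -0.2197]  nu=[-3.5077]  x^+=[-0.5123, -3.1278, 1.4748]  P^+=[0.3976 0.0102 0.1811; 0.0102 1.2366 -0.1866; 0.1811 -0.1866 1.0700]
step 2: x^-=[-1.0985, -3.6668, 1.3056]  P^-=[0.5418 0.2060 -0.0259; 0.2060 1.7126 -0.3380; -0.0259 -0.3380 1.1961]  S=[1.2823]  K=[0.4378; 0.3146; -0.2972]  nu=[3.9841]  x^+=[0.6457, -2.4134, 0.1216]  P^+=[0.2960 0.0294 0.1409; 0.0294 1.5857 -0.2181; 0.1409 -0.2181 1.0828]
step 3: x^-=[0.2415, -2.7500, 0.0930]  P^-=[0.4847 0.2942 -0.0642; 0.2942 2.1492 -0.3644; -0.0642 -0.3644 1.2055]  S=[1.2605]  K=[0.4128; 0.4167; -0.3361]  nu=[-2.7105]  x^+=[-0.8774, -3.8794, 1.0039]  P^+=[0.2699 0.0774 0.1107; 0.0774 1.9304 -0.1879; 0.1107 -0.1879 1.0631]
step 4: x^-=[-1.4459, -4.3965, 0.8660]  P^-=[0.4878 0.3902 -0.0816; 0.3902 2.5532 -0.3245; -0.0816 -0.3245 1.1892]  S=[1.2837]  K=[0.4161; 0.4941; -0.3381]  nu=[3.5721]  x^+=[0.0404, -2.6317, -0.3418]  P^+=[0.2656 0.1263 0.0990; 0.1263 2.2399 -0.1101; 0.0990 -0.1101 1.0425]

P_post[0,0] = 0.2656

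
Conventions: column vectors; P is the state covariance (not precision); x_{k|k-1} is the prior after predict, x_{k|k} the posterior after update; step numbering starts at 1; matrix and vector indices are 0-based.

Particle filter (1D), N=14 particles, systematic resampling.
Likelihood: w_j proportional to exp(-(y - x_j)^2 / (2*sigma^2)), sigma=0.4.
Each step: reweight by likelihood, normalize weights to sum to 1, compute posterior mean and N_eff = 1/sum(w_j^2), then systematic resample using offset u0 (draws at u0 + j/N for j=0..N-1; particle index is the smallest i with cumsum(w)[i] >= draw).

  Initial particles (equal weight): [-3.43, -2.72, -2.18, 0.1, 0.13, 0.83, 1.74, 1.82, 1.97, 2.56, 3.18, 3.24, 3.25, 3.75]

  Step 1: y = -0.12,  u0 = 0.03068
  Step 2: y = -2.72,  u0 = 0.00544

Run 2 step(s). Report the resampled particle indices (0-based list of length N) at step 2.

resampled_idx = [0, 0, 1, 2, 3, 4, 4, 5, 6, 7, 8, 10, 11, 12]

step 1: w=[0.0000, 0.0000, 0.0000, 0.4935, 0.4722, 0.0342, 0.0000, 0.0000, 0.0000, 0.0000, 0.0000, 0.0000, 0.0000, 0.0000]  mean=0.1392  Neff=2.1379  idx=[3, 3, 3, 3, 3, 3, 3, 4, 4, 4, 4, 4, 4, 4]
step 2: w=[0.0900, 0.0900, 0.0900, 0.0900, 0.0900, 0.0900, 0.0900, 0.0529, 0.0529, 0.0529, 0.0529, 0.0529, 0.0529, 0.0529]  mean=0.1111  Neff=13.1155  idx=[0, 0, 1, 2, 3, 4, 4, 5, 6, 7, 8, 10, 11, 12]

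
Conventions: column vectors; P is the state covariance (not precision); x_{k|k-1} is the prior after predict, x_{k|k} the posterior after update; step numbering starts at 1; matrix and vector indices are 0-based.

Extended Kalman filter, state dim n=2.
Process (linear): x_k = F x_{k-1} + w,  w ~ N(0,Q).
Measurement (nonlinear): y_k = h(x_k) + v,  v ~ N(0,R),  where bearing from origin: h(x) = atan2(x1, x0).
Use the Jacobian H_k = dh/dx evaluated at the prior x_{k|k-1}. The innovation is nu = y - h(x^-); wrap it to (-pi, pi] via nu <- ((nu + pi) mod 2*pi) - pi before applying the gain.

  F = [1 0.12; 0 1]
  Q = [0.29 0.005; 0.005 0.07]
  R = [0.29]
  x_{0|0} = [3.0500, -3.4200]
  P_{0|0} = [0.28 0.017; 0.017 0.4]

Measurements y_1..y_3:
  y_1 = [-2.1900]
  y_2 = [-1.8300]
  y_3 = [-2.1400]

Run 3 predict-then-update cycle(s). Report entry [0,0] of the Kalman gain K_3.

K[0,0] = 0.7331

step 1: x^-=[2.6396, -3.4200]  P^-=[0.5798 0.0700; 0.0700 0.4700]  H_jac=[0.1832 0.1414]  S=[0.3225]  K=[0.3602; 0.2459]  nu=[-1.2765]  x^+=[2.1799, -3.7339]  P^+=[0.5380 0.0414; 0.0414 0.4505]
step 2: x^-=[1.7318, -3.7339]  P^-=[0.8444 0.1005; 0.1005 0.5205]  H_jac=[0.2204 0.1022]  S=[0.3410]  K=[0.5760; 0.2210]  nu=[-0.6935]  x^+=[1.3324, -3.8871]  P^+=[0.7313 0.0571; 0.0571 0.5038]
step 3: x^-=[0.8659, -3.8871]  P^-=[1.0423 0.1226; 0.1226 0.5738]  H_jac=[0.2451 0.0546]  S=[0.3576]  K=[0.7331; 0.1716]  nu=[-0.7884]  x^+=[0.2880, -4.0224]  P^+=[0.8501 0.0776; 0.0776 0.5633]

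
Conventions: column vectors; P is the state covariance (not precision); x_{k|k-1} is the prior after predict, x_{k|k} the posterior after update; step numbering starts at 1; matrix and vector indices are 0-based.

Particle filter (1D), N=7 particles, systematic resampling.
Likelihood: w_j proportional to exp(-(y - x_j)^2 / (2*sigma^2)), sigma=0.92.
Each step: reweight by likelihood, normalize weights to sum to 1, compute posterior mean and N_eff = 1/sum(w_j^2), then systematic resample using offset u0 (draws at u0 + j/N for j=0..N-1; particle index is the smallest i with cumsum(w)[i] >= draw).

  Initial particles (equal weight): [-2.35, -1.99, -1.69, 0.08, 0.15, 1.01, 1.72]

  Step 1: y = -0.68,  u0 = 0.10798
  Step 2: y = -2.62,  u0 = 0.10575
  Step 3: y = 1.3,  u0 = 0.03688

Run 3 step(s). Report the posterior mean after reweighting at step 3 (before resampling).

step 1: w=[0.0714, 0.1345, 0.2029, 0.2635, 0.2468, 0.0686, 0.0123]  mean=-0.6297  Neff=5.0112  idx=[1, 2, 2, 3, 4, 4, 5]
step 2: w=[0.3904, 0.2961, 0.2961, 0.0067, 0.0053, 0.0053, 0.0002]  mean=-1.7753  Neff=3.0505  idx=[0, 0, 1, 1, 1, 2, 2]
step 3: w=[0.0581, 0.0581, 0.1768, 0.1768, 0.1768, 0.1768, 0.1768]  mean=-1.7249  Neff=6.1357  idx=[0, 2, 3, 3, 4, 5, 6]

post_mean = -1.7249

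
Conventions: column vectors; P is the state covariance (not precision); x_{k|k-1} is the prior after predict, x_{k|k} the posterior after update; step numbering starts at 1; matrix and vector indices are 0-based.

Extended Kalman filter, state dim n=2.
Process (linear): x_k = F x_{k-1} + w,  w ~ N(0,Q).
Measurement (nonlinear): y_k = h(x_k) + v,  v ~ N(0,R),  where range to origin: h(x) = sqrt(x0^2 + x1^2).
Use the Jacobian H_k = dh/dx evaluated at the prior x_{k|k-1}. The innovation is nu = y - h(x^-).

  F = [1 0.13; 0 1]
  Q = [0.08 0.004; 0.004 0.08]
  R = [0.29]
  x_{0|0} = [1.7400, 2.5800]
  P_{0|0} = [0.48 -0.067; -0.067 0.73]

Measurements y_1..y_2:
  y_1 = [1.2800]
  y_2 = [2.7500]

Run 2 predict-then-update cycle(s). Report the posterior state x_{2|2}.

step 1: x^-=[2.0754, 2.5800]  P^-=[0.5549 0.0319; 0.0319 0.8100]  H_jac=[0.6268 0.7792]  S=[1.0309]  K=[0.3615; 0.6316]  nu=[-2.0311]  x^+=[1.3412, 1.2971]  P^+=[0.4202 -0.2035; -0.2035 0.3987]
step 2: x^-=[1.5098, 1.2971]  P^-=[0.4540 -0.1476; -0.1476 0.4787]  H_jac=[0.7585 0.6517]  S=[0.6086]  K=[0.4078; 0.3286]  nu=[0.7595]  x^+=[1.8195, 1.5467]  P^+=[0.3528 -0.2292; -0.2292 0.4130]

x_post = [1.8195, 1.5467]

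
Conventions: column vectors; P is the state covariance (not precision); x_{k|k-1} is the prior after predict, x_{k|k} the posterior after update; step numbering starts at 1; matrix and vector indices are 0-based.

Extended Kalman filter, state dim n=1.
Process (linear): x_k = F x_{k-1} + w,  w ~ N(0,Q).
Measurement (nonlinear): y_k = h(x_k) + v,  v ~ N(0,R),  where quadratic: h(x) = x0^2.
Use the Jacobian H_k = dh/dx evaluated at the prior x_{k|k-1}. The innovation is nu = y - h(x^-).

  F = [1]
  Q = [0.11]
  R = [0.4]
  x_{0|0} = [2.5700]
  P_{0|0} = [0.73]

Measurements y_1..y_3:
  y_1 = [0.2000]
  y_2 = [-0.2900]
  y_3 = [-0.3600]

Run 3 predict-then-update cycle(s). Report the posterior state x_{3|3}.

x_post = [0.4980]

step 1: x^-=[2.5700]  P^-=[0.8400]  H_jac=[5.1400]  S=[22.5925]  K=[0.1911]  nu=[-6.4049]  x^+=[1.3460]  P^+=[0.0149]
step 2: x^-=[1.3460]  P^-=[0.1249]  H_jac=[2.6919]  S=[1.3049]  K=[0.2576]  nu=[-2.1016]  x^+=[0.8046]  P^+=[0.0383]
step 3: x^-=[0.8046]  P^-=[0.1483]  H_jac=[1.6092]  S=[0.7839]  K=[0.3044]  nu=[-1.0073]  x^+=[0.4980]  P^+=[0.0757]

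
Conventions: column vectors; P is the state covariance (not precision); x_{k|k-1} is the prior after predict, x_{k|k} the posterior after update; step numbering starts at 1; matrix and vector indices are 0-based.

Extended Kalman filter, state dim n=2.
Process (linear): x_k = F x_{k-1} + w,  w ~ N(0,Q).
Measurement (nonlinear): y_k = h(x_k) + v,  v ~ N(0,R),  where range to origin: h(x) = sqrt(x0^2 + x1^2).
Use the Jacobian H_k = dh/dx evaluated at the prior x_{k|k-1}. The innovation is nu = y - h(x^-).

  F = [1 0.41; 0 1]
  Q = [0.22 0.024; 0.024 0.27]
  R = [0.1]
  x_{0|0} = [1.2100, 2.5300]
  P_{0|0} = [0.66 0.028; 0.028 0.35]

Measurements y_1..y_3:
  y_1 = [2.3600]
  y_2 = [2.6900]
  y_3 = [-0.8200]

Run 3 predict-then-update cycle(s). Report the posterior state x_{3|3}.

step 1: x^-=[2.2473, 2.5300]  P^-=[0.9618 0.1955; 0.1955 0.6200]  H_jac=[0.6641 0.7476]  S=[1.0649]  K=[0.7371; 0.5572]  nu=[-1.0240]  x^+=[1.4926, 1.9594]  P^+=[0.3833 -0.2419; -0.2419 0.2894]
step 2: x^-=[2.2959, 1.9594]  P^-=[0.4536 -0.0992; -0.0992 0.5594]  H_jac=[0.7606 0.6492]  S=[0.5002]  K=[0.5610; 0.5751]  nu=[-0.3284]  x^+=[2.1117, 1.7706]  P^+=[0.2962 -0.2606; -0.2606 0.3939]
step 3: x^-=[2.8376, 1.7706]  P^-=[0.3687 -0.0751; -0.0751 0.6639]  H_jac=[0.8484 0.5294]  S=[0.4840]  K=[0.5642; 0.5946]  nu=[-4.1647]  x^+=[0.4880, -0.7057]  P^+=[0.2146 -0.2374; -0.2374 0.4928]

x_post = [0.4880, -0.7057]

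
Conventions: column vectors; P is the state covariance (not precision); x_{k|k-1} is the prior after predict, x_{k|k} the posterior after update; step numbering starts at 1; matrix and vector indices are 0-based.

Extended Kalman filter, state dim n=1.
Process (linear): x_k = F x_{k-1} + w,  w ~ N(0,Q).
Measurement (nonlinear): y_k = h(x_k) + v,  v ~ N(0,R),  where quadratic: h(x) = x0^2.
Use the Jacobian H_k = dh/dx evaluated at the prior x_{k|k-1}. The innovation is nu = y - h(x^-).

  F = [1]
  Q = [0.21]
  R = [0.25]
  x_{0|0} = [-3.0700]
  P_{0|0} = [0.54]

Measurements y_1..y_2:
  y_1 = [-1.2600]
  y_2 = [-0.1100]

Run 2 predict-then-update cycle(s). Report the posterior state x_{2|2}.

step 1: x^-=[-3.0700]  P^-=[0.7500]  H_jac=[-6.1400]  S=[28.5247]  K=[-0.1614]  nu=[-10.6849]  x^+=[-1.3450]  P^+=[0.0066]
step 2: x^-=[-1.3450]  P^-=[0.2166]  H_jac=[-2.6901]  S=[1.8172]  K=[-0.3206]  nu=[-1.9191]  x^+=[-0.7298]  P^+=[0.0298]

x_post = [-0.7298]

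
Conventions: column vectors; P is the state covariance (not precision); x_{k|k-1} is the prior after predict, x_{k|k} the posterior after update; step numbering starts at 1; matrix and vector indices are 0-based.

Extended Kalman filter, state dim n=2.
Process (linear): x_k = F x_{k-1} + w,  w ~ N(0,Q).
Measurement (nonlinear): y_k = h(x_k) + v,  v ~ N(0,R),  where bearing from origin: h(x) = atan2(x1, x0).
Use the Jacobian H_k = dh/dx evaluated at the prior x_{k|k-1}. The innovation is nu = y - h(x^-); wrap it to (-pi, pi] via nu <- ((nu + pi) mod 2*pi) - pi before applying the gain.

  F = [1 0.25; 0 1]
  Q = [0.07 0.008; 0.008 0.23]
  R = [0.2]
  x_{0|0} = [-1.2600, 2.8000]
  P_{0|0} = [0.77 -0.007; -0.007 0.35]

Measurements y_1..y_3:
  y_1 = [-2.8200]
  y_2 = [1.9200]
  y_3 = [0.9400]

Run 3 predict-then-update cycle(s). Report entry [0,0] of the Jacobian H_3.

step 1: x^-=[-0.5600, 2.8000]  P^-=[0.8584 0.0885; 0.0885 0.5800]  H_jac=[-0.3434 -0.0687]  S=[0.3081]  K=[-0.9764; -0.2279]  nu=[1.6950]  x^+=[-2.2149, 2.4137]  P^+=[0.5646 0.0199; 0.0199 0.5640]
step 2: x^-=[-1.6115, 2.4137]  P^-=[0.6799 0.1689; 0.1689 0.7940]  H_jac=[-0.2866 -0.1913]  S=[0.3034]  K=[-0.7486; -0.6602]  nu=[-0.2395]  x^+=[-1.4322, 2.5718]  P^+=[0.5098 0.0190; 0.0190 0.6617]
step 3: x^-=[-0.7893, 2.5718]  P^-=[0.6307 0.1924; 0.1924 0.8917]  H_jac=[-0.3554 -0.1091]  S=[0.3052]  K=[-0.8032; -0.5427]  nu=[-0.9286]  x^+=[-0.0435, 3.0758]  P^+=[0.4338 0.0594; 0.0594 0.8018]

H_jac[0,0] = -0.3554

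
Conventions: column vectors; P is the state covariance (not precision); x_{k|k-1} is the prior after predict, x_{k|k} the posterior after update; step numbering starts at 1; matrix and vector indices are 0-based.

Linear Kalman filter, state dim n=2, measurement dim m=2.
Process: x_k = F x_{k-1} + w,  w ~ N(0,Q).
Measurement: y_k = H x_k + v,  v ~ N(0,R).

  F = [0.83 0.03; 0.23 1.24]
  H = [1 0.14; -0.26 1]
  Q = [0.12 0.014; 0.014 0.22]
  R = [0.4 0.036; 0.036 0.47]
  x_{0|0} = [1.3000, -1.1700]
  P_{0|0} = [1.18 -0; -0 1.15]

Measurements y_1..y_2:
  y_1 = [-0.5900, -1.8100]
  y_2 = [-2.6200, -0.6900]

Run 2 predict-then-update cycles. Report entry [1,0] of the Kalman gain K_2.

K[1,0] = 0.1682

step 1: x^-=[1.0439, -1.1518]  P^-=[0.9339 0.2820; 0.2820 2.0507]  S=[1.4531 0.3520; 0.3520 2.4371]  K=[0.6901 -0.0836; 0.2022 0.7821]  nu=[-1.4726, -0.3868]  x^+=[0.0599, -1.7521]  P^+=[0.2654 0.0546; 0.0546 0.3891]
step 2: x^-=[-0.0029, -2.1588]  P^-=[0.3059 0.1357; 0.1357 0.8634]  S=[0.7608 0.2081; 0.2081 1.2835]  K=[0.4343 -0.0267; 0.1682 0.6179]  nu=[-2.3149, 1.4680]  x^+=[-1.0475, -1.6410]  P^+=[0.1663 0.0463; 0.0463 0.3085]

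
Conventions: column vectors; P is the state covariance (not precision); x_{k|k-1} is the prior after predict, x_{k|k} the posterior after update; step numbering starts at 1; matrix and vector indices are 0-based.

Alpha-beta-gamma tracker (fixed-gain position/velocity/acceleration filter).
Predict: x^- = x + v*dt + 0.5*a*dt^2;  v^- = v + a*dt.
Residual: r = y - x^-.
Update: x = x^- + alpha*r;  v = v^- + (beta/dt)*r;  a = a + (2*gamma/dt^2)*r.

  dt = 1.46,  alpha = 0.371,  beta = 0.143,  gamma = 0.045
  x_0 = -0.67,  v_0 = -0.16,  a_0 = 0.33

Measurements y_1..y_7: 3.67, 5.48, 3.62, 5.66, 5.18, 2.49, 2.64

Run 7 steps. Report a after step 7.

a_post = -0.7883

step 1: x_pred=-0.5519  r=4.2219  x^+=1.0144  v^+=0.7353  a^+=0.5083
step 2: x_pred=2.6297  r=2.8503  x^+=3.6872  v^+=1.7565  a^+=0.6286
step 3: x_pred=6.9217  r=-3.3017  x^+=5.6967  v^+=2.3509  a^+=0.4892
step 4: x_pred=9.6505  r=-3.9905  x^+=8.1700  v^+=2.6743  a^+=0.3207
step 5: x_pred=12.4163  r=-7.2363  x^+=9.7316  v^+=2.4338  a^+=0.0152
step 6: x_pred=13.3011  r=-10.8111  x^+=9.2902  v^+=1.3970  a^+=-0.4413
step 7: x_pred=10.8596  r=-8.2196  x^+=7.8101  v^+=-0.0523  a^+=-0.7883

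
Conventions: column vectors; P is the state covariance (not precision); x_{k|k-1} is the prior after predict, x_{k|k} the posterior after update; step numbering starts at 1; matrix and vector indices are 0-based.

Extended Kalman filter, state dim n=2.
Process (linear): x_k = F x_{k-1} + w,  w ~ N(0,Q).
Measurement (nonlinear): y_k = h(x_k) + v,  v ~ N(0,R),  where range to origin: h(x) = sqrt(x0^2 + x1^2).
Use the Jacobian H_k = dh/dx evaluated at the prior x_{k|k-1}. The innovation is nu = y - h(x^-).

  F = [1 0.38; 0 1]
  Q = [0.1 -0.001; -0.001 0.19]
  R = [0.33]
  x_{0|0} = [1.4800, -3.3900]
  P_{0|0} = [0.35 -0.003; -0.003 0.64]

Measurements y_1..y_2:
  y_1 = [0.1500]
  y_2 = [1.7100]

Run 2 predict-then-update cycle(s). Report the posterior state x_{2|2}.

x_post = [0.4534, -1.3508]

step 1: x^-=[0.1918, -3.3900]  P^-=[0.5401 0.2392; 0.2392 0.8300]  H_jac=[0.0565 -0.9984]  S=[1.1321]  K=[-0.1840; -0.7200]  nu=[-3.2454]  x^+=[0.7890, -1.0531]  P^+=[0.5018 0.0892; 0.0892 0.2430]
step 2: x^-=[0.3888, -1.0531]  P^-=[0.7047 0.1806; 0.1806 0.4330]  H_jac=[0.3463 -0.9381]  S=[0.6783]  K=[0.1101; -0.5067]  nu=[0.5874]  x^+=[0.4534, -1.3508]  P^+=[0.6965 0.2184; 0.2184 0.2589]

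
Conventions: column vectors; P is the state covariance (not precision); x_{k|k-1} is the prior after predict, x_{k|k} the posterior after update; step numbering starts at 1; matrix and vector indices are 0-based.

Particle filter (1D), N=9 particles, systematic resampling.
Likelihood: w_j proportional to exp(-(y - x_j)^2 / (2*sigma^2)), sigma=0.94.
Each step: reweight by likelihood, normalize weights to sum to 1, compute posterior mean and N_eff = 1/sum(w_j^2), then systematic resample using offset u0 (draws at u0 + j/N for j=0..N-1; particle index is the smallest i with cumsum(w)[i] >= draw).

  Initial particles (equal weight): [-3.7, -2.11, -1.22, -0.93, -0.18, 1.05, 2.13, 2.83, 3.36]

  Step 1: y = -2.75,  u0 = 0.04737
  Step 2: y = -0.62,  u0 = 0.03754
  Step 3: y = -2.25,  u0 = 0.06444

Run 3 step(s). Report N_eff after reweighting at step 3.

N_eff = 7.7250

step 1: w=[0.3267, 0.4318, 0.1448, 0.0835, 0.0130, 0.0002, 0.0000, 0.0000, 0.0000]  mean=-2.3765  Neff=3.1120  idx=[0, 0, 0, 1, 1, 1, 1, 2, 3]
step 2: w=[0.0016, 0.0016, 0.0016, 0.0977, 0.0977, 0.0977, 0.0977, 0.2798, 0.3248]  mean=-1.4853  Neff=4.5058  idx=[3, 4, 5, 6, 7, 7, 8, 8, 8]
step 3: w=[0.1602, 0.1602, 0.1602, 0.1602, 0.0889, 0.0889, 0.0604, 0.0604, 0.0604]  mean=-1.7378  Neff=7.7250  idx=[0, 1, 1, 2, 3, 3, 5, 6, 8]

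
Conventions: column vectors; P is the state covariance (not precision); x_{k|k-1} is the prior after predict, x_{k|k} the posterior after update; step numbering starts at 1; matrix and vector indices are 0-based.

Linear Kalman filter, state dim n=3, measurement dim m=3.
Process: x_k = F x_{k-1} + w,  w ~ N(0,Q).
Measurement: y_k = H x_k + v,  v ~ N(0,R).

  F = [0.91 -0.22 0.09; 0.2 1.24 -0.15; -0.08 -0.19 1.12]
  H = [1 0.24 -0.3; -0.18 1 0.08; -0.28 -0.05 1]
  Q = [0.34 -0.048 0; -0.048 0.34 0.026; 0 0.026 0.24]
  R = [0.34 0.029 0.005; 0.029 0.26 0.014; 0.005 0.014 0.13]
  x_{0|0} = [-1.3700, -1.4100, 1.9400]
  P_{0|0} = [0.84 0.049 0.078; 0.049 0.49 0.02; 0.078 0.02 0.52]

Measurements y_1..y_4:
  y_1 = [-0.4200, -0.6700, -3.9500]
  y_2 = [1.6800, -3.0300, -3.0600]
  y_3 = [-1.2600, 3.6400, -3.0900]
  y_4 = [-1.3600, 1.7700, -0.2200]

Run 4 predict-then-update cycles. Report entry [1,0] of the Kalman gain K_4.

step 1: x^-=[-0.7619, -2.3134, 2.5503]  P^-=[1.0559 0.0110 0.0778; 0.0110 1.1509 -0.1502; 0.0778 -0.1502 0.8944]  S=[1.5229 0.1568 -0.5280; 0.1568 1.4206 -0.0871; -0.5280 -0.0871 1.0818]  K=[0.7516 -0.1955 0.1492; 0.1105 0.7833 -0.0779; 0.1631 -0.0286 0.8908]  nu=[1.6622, 1.3022, -6.8293]  x^+=[-0.7863, -0.5778, -3.2997]  P^+=[0.2766 0.0150 0.0986; 0.0150 0.2072 0.0159; 0.0986 0.0159 0.1446]
step 2: x^-=[-0.8854, -0.3788, -3.5230]  P^-=[0.5898 -0.0493 0.0964; -0.0493 0.6685 -0.0077; 0.0964 -0.0077 0.4067]  S=[0.9245 0.0414 -0.1819; 0.0414 0.9639 0.0290; -0.1819 0.0290 0.5300]  K=[0.6214 -0.1829 0.0982; 0.0790 0.7006 -0.0628; 0.1206 -0.0203 0.7596]  nu=[1.5994, -2.5287, 0.1961]  x^+=[0.5903, -2.0363, -3.1297]  P^+=[0.2281 0.0067 0.0775; 0.0067 0.1837 0.0131; 0.0775 0.0131 0.1214]
step 3: x^-=[0.7035, -1.9375, -3.1656]  P^-=[0.5483 -0.0583 0.0773; -0.0583 0.6281 -0.0054; 0.0773 -0.0054 0.3812]  S=[0.8852 0.0280 -0.1812; 0.0280 0.9262 0.0355; -0.1812 0.0355 0.5113]  K=[0.6000 -0.1841 0.0820; 0.0717 0.6892 -0.0625; 0.1095 -0.0197 0.7438]  nu=[-2.4482, 5.9574, 0.1757]  x^+=[-1.8477, 1.9821, -3.4206]  P^+=[0.2199 0.0044 0.0729; 0.0044 0.1802 0.0121; 0.0729 0.0121 0.1180]
step 4: x^-=[-2.4253, 2.6014, -4.0599]  P^-=[0.5414 -0.0608 0.0733; -0.0608 0.6219 -0.0060; 0.0733 -0.0060 0.3778]  S=[0.8790 0.0250 -0.1824; 0.0250 0.9207 0.0361; -0.1824 0.0361 0.5097]  K=[0.5960 -0.1848 0.0786; 0.0700 0.6874 -0.0630; 0.1072 -0.0200 0.7414]  nu=[-0.7770, -0.9432, 3.2909]  x^+=[-2.4553, 1.6913, -1.6845]  P^+=[0.2183 0.0039 0.0719; 0.0039 0.1796 0.0118; 0.0719 0.0118 0.1174]

K[1,0] = 0.0700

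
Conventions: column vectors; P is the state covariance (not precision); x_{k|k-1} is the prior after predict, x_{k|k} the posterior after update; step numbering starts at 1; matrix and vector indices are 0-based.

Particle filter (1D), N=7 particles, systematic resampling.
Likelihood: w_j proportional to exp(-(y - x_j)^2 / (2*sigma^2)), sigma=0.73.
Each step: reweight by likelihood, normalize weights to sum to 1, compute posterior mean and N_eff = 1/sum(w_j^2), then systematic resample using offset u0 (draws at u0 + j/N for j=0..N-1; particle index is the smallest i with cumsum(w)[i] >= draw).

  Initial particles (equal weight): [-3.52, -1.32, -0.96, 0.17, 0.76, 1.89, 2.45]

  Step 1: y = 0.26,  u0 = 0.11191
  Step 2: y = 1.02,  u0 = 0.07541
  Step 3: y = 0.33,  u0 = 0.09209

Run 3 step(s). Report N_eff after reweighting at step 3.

N_eff = 6.1792

step 1: w=[0.0000, 0.0433, 0.1114, 0.4469, 0.3562, 0.0372, 0.0050]  mean=0.2652  Neff=2.9217  idx=[2, 3, 3, 3, 4, 4, 5]
step 2: w=[0.0064, 0.1296, 0.1296, 0.1296, 0.2396, 0.2396, 0.1255]  mean=0.6613  Neff=5.5244  idx=[1, 2, 3, 4, 5, 5, 6]
step 3: w=[0.1758, 0.1758, 0.1758, 0.1514, 0.1514, 0.1514, 0.0184]  mean=0.4696  Neff=6.1792  idx=[0, 1, 2, 2, 3, 4, 5]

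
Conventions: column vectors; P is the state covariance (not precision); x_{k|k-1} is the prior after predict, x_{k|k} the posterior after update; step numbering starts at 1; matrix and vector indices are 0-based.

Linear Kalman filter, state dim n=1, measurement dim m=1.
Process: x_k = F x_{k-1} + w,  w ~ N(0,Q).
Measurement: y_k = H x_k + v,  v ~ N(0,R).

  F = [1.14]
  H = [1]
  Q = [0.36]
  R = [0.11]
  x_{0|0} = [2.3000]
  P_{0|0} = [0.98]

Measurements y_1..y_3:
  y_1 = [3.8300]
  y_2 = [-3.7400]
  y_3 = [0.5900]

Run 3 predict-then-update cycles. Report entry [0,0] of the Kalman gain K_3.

step 1: x^-=[2.6220]  P^-=[1.6336]  S=[1.7436]  K=[0.9369]  nu=[1.2080]  x^+=[3.7538]  P^+=[0.1031]
step 2: x^-=[4.2793]  P^-=[0.4939]  S=[0.6039]  K=[0.8179]  nu=[-8.0193]  x^+=[-2.2794]  P^+=[0.0900]
step 3: x^-=[-2.5985]  P^-=[0.4769]  S=[0.5869]  K=[0.8126]  nu=[3.1885]  x^+=[-0.0076]  P^+=[0.0894]

K[0,0] = 0.8126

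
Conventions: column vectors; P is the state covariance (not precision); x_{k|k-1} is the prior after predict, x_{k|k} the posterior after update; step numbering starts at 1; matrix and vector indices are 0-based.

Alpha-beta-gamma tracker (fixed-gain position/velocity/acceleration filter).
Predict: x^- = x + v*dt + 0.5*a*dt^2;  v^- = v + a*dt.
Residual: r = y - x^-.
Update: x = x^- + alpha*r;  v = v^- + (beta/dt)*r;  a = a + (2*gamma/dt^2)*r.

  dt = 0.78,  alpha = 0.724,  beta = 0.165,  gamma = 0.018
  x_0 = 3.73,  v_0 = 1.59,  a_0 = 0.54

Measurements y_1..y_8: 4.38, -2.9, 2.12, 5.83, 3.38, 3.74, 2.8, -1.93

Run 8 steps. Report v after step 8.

step 1: x_pred=5.1345  r=-0.7545  x^+=4.5882  v^+=1.8516  a^+=0.4954
step 2: x_pred=6.1832  r=-9.0832  x^+=-0.3930  v^+=0.3165  a^+=-0.0421
step 3: x_pred=-0.1590  r=2.2790  x^+=1.4910  v^+=0.7658  a^+=0.0927
step 4: x_pred=2.1165  r=3.7135  x^+=4.8051  v^+=1.6237  a^+=0.3125
step 5: x_pred=6.1666  r=-2.7866  x^+=4.1491  v^+=1.2779  a^+=0.1476
step 6: x_pred=5.1908  r=-1.4508  x^+=4.1404  v^+=1.0861  a^+=0.0617
step 7: x_pred=5.0064  r=-2.2064  x^+=3.4090  v^+=0.6676  a^+=-0.0688
step 8: x_pred=3.9087  r=-5.8387  x^+=-0.3185  v^+=-0.6212  a^+=-0.4143

v_post = -0.6212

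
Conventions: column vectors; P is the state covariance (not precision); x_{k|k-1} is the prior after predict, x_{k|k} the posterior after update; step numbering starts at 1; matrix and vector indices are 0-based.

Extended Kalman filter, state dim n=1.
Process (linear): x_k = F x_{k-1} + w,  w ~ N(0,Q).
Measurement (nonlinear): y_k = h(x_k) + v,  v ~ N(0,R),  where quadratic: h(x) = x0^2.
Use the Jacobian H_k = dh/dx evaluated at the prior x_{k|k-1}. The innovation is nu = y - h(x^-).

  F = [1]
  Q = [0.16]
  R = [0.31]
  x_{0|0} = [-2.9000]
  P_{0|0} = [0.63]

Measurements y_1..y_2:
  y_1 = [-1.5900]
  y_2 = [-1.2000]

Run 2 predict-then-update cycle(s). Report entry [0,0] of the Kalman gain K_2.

K[0,0] = -0.3167

step 1: x^-=[-2.9000]  P^-=[0.7900]  H_jac=[-5.8000]  S=[26.8856]  K=[-0.1704]  nu=[-10.0000]  x^+=[-1.1957]  P^+=[0.0091]
step 2: x^-=[-1.1957]  P^-=[0.1691]  H_jac=[-2.3915]  S=[1.2772]  K=[-0.3167]  nu=[-2.6298]  x^+=[-0.3630]  P^+=[0.0410]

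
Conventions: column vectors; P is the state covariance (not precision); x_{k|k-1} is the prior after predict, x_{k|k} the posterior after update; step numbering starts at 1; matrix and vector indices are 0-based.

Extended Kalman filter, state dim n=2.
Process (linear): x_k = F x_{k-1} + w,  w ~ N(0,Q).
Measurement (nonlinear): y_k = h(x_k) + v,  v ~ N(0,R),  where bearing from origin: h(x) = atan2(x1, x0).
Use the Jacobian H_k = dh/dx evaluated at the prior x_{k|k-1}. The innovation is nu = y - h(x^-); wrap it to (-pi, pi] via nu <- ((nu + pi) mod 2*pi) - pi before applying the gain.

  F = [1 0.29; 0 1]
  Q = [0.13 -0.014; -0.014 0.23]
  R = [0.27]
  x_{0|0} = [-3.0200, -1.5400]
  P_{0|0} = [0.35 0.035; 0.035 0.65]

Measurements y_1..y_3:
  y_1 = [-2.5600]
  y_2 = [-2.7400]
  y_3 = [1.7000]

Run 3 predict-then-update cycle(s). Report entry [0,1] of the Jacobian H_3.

H_jac[0,1] = -0.1990

step 1: x^-=[-3.4666, -1.5400]  P^-=[0.5550 0.2095; 0.2095 0.8800]  H_jac=[0.1070 -0.2409]  S=[0.3166]  K=[0.0282; -0.5988]  nu=[0.1635]  x^+=[-3.4620, -1.6379]  P^+=[0.5547 0.2148; 0.2148 0.7665]
step 2: x^-=[-3.9370, -1.6379]  P^-=[0.8738 0.4231; 0.4231 0.9965]  H_jac=[0.0901 -0.2165]  S=[0.3073]  K=[-0.0420; -0.5781]  nu=[0.0073]  x^+=[-3.9373, -1.6422]  P^+=[0.8732 0.4157; 0.4157 0.8938]
step 3: x^-=[-4.4135, -1.6422]  P^-=[1.3195 0.6609; 0.6609 1.1238]  H_jac=[0.0741 -0.1990]  S=[0.3023]  K=[-0.1119; -0.5780]  nu=[-1.7978]  x^+=[-4.2124, -0.6030]  P^+=[1.3157 0.6413; 0.6413 1.0228]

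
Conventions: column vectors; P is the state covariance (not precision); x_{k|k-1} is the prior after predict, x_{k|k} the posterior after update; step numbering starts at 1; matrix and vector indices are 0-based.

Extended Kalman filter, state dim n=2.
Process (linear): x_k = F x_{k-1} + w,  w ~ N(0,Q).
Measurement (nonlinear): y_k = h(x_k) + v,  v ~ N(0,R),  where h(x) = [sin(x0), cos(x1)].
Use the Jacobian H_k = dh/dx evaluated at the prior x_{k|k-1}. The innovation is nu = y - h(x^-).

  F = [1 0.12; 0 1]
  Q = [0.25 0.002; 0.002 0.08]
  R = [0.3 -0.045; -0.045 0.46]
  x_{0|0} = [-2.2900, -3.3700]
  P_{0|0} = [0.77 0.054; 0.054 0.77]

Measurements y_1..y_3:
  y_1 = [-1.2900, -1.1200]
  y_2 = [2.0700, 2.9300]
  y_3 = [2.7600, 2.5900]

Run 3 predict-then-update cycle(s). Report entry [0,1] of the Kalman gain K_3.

step 1: x^-=[-2.6944, -3.3700]  P^-=[1.0440 0.1484; 0.1484 0.8500]  H_jac=[-0.9017 0.0000; 0.0000 -0.2264]  S=[1.1488 -0.0147; -0.0147 0.5036]  K=[-0.8206 -0.0907; -0.1214 -0.3857]  nu=[-0.8576, -0.1460]  x^+=[-1.9774, -3.2096]  P^+=[0.2685 0.0211; 0.0211 0.7595]
step 2: x^-=[-2.3626, -3.2096]  P^-=[0.5345 0.1143; 0.1143 0.8395]  H_jac=[-0.7116 0.0000; 0.0000 -0.0679]  S=[0.5707 -0.0395; -0.0395 0.4639]  K=[-0.6716 -0.0739; -0.1519 -0.1359]  nu=[2.7726, 3.9277]  x^+=[-4.5150, -4.1644]  P^+=[0.2785 0.0554; 0.0554 0.8194]
step 3: x^-=[-5.0147, -4.1644]  P^-=[0.5536 0.1558; 0.1558 0.8994]  H_jac=[0.2977 0.0000; 0.0000 -0.8536]  S=[0.3491 -0.0846; -0.0846 1.1153]  K=[0.4516 -0.0850; -0.0346 -0.6910]  nu=[1.8053, 3.1110]  x^+=[-4.4638, -6.3764]  P^+=[0.4679 0.0696; 0.0696 0.3705]

K[0,1] = -0.0850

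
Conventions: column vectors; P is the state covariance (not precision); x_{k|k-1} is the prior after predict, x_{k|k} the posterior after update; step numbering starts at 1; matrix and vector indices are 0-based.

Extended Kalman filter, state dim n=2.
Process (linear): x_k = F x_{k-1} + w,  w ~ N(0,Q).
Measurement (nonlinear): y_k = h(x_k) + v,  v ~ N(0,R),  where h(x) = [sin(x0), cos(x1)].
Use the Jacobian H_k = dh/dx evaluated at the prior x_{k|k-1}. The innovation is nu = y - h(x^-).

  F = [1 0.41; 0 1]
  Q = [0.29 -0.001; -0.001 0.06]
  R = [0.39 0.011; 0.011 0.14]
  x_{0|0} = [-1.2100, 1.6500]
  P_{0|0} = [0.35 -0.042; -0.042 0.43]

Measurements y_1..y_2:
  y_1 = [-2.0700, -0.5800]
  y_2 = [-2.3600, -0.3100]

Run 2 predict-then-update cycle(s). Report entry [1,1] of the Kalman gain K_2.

K[1,1] = -0.5447

step 1: x^-=[-0.5335, 1.6500]  P^-=[0.6778 0.1333; 0.1333 0.4900]  H_jac=[0.8610 0.0000; 0.0000 -0.9969]  S=[0.8925 -0.1034; -0.1034 0.6269]  K=[0.6416 -0.1061; 0.0391 -0.7727]  nu=[-1.5614, -0.5009]  x^+=[-1.4822, 1.9760]  P^+=[0.2893 0.0078; 0.0078 0.1081]
step 2: x^-=[-0.6720, 1.9760]  P^-=[0.6038 0.0511; 0.0511 0.1681]  H_jac=[0.7826 0.0000; 0.0000 -0.9190]  S=[0.7598 -0.0258; -0.0258 0.2820]  K=[0.6182 -0.1102; 0.0342 -0.5447]  nu=[-1.7374, 0.0842]  x^+=[-1.7554, 1.8707]  P^+=[0.3065 0.0094; 0.0094 0.0826]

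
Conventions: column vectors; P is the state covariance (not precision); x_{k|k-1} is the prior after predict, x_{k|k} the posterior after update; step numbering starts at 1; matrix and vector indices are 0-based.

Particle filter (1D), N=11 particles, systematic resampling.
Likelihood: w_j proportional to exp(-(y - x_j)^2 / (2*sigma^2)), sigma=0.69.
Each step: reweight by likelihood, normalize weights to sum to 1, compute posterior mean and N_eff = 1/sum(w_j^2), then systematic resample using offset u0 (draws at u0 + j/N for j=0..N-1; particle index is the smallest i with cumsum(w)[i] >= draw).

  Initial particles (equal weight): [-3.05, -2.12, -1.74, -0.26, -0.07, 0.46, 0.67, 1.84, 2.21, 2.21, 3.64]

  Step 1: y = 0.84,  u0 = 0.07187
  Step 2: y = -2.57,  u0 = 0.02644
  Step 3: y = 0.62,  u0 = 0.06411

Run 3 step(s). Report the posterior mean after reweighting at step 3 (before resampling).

step 1: w=[0.0000, 0.0000, 0.0003, 0.0888, 0.1327, 0.2720, 0.3071, 0.1108, 0.0441, 0.0441, 0.0001]  mean=0.6969  Neff=4.7628  idx=[3, 4, 5, 5, 5, 6, 6, 6, 6, 7, 9]
step 2: w=[0.6880, 0.2635, 0.0121, 0.0121, 0.0121, 0.0030, 0.0030, 0.0030, 0.0030, 0.0000, 0.0000]  mean=-0.1724  Neff=1.8410  idx=[0, 0, 0, 0, 0, 0, 0, 0, 1, 1, 1]
step 3: w=[0.0826, 0.0826, 0.0826, 0.0826, 0.0826, 0.0826, 0.0826, 0.0826, 0.1130, 0.1130, 0.1130]  mean=-0.1956  Neff=10.7614  idx=[0, 1, 2, 4, 5, 6, 7, 8, 9, 9, 10]

post_mean = -0.1956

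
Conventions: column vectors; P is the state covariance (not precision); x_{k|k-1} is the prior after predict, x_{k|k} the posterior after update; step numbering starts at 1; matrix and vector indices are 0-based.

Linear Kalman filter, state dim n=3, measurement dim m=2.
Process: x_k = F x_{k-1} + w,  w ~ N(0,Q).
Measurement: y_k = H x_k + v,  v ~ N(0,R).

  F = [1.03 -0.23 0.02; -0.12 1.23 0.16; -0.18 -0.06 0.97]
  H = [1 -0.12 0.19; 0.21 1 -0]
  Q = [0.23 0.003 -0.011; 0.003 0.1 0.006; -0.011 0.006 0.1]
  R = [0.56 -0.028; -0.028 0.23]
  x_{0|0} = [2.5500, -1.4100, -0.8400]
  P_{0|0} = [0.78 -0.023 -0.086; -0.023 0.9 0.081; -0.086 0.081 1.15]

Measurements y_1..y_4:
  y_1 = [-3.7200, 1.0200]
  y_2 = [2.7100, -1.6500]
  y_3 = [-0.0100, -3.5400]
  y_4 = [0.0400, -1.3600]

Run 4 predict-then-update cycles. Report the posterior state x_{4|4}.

x_post = [0.5620, -2.3487, -1.3232]

step 1: x^-=[2.9340, -2.1747, -1.1892]  P^-=[1.1122 -0.3891 -0.2242; -0.3891 1.5443 0.2482; -0.2242 0.2482 1.2307]  S=[1.7357 -0.3208; -0.3208 1.6599]  K=[0.6490 0.0317; -0.1461 0.8529; 0.0112 0.1233]  nu=[-6.6890, 2.5786]  x^+=[-1.3252, 1.0019, -0.9460]  P^+=[0.3927 -0.0933 -0.2175; -0.0933 0.2199 0.0737; -0.2175 0.0737 1.2061]
step 2: x^-=[-1.6143, 1.2400, -0.7392]  P^-=[0.6933 -0.2609 -0.2885; -0.2609 0.5341 0.3243; -0.2885 0.3243 1.3137]  S=[1.2466 -0.1507; -0.1507 0.6851]  K=[0.5311 -0.0515; -0.1302 0.6710; -0.0163 0.3813]  nu=[4.6136, -2.5509]  x^+=[0.9671, -1.0721, -1.7872]  P^+=[0.3317 -0.0964 -0.2336; -0.0964 0.1782 0.1372; -0.2336 0.1372 1.2119]
step 3: x^-=[1.2069, -1.7207, -1.8434]  P^-=[0.6265 -0.2489 -0.3079; -0.2489 0.4968 0.4050; -0.3079 0.4050 1.3151]  S=[1.1654 -0.1340; -0.1340 0.6499]  K=[0.5042 -0.0765; -0.1230 0.6587; -0.0320 0.5171]  nu=[-1.0732, -2.0727]  x^+=[0.8245, -2.9540, -2.8809]  P^+=[0.3161 -0.0981 -0.2281; -0.0981 0.1755 0.1677; -0.2281 0.1677 1.1357]
step 4: x^-=[1.4710, -4.1933, -2.7656]  P^-=[0.6106 -0.2482 -0.3078; -0.2482 0.5029 0.4288; -0.3078 0.4288 1.2375]  S=[1.1456 -0.1329; -0.1329 0.6556]  K=[0.4985 -0.0819; -0.1213 0.6630; -0.0450 0.5463]  nu=[-1.4087, 2.5244]  x^+=[0.5620, -2.3487, -1.3232]  P^+=[0.3107 -0.0981 -0.2161; -0.0981 0.1765 0.1723; -0.2161 0.1723 1.0330]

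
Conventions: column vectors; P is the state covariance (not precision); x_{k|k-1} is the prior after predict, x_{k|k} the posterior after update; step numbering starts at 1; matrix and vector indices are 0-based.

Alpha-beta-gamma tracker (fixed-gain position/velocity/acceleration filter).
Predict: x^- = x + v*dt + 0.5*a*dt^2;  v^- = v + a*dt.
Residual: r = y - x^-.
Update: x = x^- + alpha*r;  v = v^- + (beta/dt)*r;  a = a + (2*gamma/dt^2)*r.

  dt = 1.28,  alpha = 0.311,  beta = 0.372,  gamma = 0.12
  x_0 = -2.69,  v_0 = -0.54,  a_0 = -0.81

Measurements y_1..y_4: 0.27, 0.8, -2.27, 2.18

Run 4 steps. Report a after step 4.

step 1: x_pred=-4.0448  r=4.3148  x^+=-2.7029  v^+=-0.3228  a^+=-0.1780
step 2: x_pred=-3.2619  r=4.0619  x^+=-1.9986  v^+=0.6299  a^+=0.4170
step 3: x_pred=-0.8507  r=-1.4193  x^+=-1.2921  v^+=0.7512  a^+=0.2091
step 4: x_pred=-0.1592  r=2.3392  x^+=0.5683  v^+=1.6988  a^+=0.5518

a_post = 0.5518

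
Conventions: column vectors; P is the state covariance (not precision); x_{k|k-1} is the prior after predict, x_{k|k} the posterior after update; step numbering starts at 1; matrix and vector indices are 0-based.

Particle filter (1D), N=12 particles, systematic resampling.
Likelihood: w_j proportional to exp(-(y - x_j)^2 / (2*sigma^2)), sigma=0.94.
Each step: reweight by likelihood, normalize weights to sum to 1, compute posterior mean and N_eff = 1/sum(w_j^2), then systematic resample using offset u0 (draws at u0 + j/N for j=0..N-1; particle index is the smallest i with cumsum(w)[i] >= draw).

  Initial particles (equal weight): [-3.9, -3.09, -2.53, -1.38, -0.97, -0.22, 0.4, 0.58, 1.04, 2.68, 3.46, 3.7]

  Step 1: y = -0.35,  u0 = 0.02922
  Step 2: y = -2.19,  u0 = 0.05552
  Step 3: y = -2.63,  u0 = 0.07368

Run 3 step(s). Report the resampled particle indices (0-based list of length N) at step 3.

resampled_idx = [0, 1, 1, 2, 3, 3, 4, 5, 6, 7, 8, 10]

step 1: w=[0.0002, 0.0035, 0.0165, 0.1336, 0.1958, 0.2411, 0.1771, 0.1492, 0.0816, 0.0013, 0.0001, 0.0000]  mean=-0.2345  Neff=5.7182  idx=[3, 3, 4, 4, 5, 5, 5, 6, 6, 7, 7, 8]
step 2: w=[0.2605, 0.2605, 0.1626, 0.1626, 0.0420, 0.0420, 0.0420, 0.0085, 0.0085, 0.0049, 0.0049, 0.0010]  mean=-1.0485  Neff=5.1530  idx=[0, 0, 0, 1, 1, 1, 2, 2, 3, 3, 5, 7]
step 3: w=[0.1228, 0.1228, 0.1228, 0.1228, 0.1228, 0.1228, 0.0625, 0.0625, 0.0625, 0.0625, 0.0111, 0.0016]  mean=-1.2616  Neff=9.4057  idx=[0, 1, 1, 2, 3, 3, 4, 5, 6, 7, 8, 10]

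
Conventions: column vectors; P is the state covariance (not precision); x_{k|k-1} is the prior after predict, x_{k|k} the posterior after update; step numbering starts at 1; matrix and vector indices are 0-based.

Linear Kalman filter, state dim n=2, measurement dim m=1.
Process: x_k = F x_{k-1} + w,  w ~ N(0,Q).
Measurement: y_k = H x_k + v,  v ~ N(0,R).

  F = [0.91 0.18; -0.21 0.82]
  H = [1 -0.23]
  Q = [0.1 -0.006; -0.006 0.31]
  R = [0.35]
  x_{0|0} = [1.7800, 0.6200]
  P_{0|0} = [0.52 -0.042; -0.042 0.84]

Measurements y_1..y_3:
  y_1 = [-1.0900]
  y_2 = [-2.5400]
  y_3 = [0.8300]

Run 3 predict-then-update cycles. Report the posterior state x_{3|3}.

x_post = [0.0757, 0.8785]

step 1: x^-=[1.7314, 0.1346]  P^-=[0.5441 -0.0111; -0.0111 0.9122]  S=[0.9474]  K=[0.5770; -0.2332]  nu=[-2.7904]  x^+=[0.1215, 0.7853]  P^+=[0.2287 0.1163; 0.1163 0.8607]
step 2: x^-=[0.2519, 0.6185]  P^-=[0.3554 0.1597; 0.1597 0.8587]  S=[0.6773]  K=[0.4704; -0.0558]  nu=[-2.6496]  x^+=[-0.9946, 0.7662]  P^+=[0.2055 0.1775; 0.1775 0.8566]
step 3: x^-=[-0.7672, 0.8372]  P^-=[0.3561 0.2069; 0.2069 0.8339]  S=[0.6550]  K=[0.4710; 0.0231]  nu=[1.7897]  x^+=[0.0757, 0.8785]  P^+=[0.2108 0.1998; 0.1998 0.8336]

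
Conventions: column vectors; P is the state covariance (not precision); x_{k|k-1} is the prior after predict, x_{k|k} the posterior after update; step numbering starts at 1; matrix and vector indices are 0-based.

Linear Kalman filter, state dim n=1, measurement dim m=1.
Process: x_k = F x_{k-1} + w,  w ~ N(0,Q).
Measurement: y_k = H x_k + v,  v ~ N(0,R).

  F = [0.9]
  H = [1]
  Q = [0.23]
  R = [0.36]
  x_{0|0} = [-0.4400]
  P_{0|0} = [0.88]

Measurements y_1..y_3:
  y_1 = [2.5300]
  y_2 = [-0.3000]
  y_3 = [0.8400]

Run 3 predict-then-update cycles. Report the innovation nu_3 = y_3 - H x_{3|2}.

innov = [0.3620]

step 1: x^-=[-0.3960]  P^-=[0.9428]  S=[1.3028]  K=[0.7237]  nu=[2.9260]  x^+=[1.7215]  P^+=[0.2605]
step 2: x^-=[1.5493]  P^-=[0.4410]  S=[0.8010]  K=[0.5506]  nu=[-1.8493]  x^+=[0.5311]  P^+=[0.1982]
step 3: x^-=[0.4780]  P^-=[0.3905]  S=[0.7505]  K=[0.5204]  nu=[0.3620]  x^+=[0.6664]  P^+=[0.1873]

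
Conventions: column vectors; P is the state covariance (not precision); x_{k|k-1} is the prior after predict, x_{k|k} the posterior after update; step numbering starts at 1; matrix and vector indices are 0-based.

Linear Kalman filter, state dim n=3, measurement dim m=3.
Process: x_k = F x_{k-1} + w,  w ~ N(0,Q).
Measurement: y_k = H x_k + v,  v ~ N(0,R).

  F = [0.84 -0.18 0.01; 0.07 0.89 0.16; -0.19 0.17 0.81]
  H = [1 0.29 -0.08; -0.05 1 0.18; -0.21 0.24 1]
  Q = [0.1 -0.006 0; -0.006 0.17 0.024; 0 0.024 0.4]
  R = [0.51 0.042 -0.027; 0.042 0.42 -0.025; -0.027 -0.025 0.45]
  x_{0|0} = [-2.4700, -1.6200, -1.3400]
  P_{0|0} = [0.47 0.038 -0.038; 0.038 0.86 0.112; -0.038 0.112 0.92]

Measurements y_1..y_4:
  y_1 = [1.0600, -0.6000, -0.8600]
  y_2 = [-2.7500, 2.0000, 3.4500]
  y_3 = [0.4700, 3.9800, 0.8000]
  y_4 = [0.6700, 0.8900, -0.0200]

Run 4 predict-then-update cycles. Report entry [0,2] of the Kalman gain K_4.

step 1: x^-=[-1.7966, -1.8291, -0.8915]  P^-=[0.4471 -0.0941 -0.1291; -0.0941 0.9128 0.3439; -0.1291 0.3439 1.0855]  S=[0.9909 0.1427 -0.1992; 0.1427 1.5047 0.7852; -0.1992 0.7852 1.8366]  K=[0.4435 -0.1161 -0.0359; 0.0692 0.6113 0.0635; 0.0072 0.0284 0.6394]  nu=[3.3157, 1.2997, 0.0932]  x^+=[-0.4802, -0.7994, -0.7712]  P^+=[0.2312 -0.0229 0.0288; -0.0229 0.2673 -0.0575; 0.0288 -0.0575 0.3067]
step 2: x^-=[-0.2672, -0.8685, -0.6694]  P^-=[0.2795 -0.0465 -0.0188; -0.0465 0.3721 0.0624; -0.0188 0.0624 0.5941]  S=[0.7977 0.0764 -0.1179; 0.0764 0.8395 0.2513; -0.1179 0.2513 1.1204]  K=[0.3420 -0.1010 -0.0205; 0.0357 0.4415 0.0489; 0.0155 0.0399 0.5398]  nu=[-2.2845, 2.9756, 4.2717]  x^+=[-1.4366, 0.5726, 1.7199]  P^+=[0.1797 -0.0235 0.0275; -0.0235 0.1919 -0.0410; 0.0275 -0.0410 0.2571]
step 3: x^-=[-1.2926, 0.6842, 1.7634]  P^-=[0.2408 -0.0385 -0.0121; -0.0385 0.3155 0.0577; -0.0121 0.0577 0.5625]  S=[0.7578 0.0716 -0.1042; 0.0716 0.7792 0.2243; -0.1042 0.2243 1.0780]  K=[0.3104 -0.0911 -0.0178; 0.0327 0.4032 0.0505; 0.0144 0.0516 0.5277]  nu=[1.7053, 2.9138, -1.3991]  x^+=[-1.0039, 1.8439, 1.1999]  P^+=[0.1631 -0.0212 0.0252; -0.0212 0.1746 -0.0346; 0.0252 -0.0346 0.2494]
step 4: x^-=[-1.1631, 1.7628, 1.4761]  P^-=[0.2277 -0.0354 -0.0110; -0.0354 0.3036 0.0587; -0.0110 0.0587 0.5586]  S=[0.7453 0.0720 -0.1000; 0.0720 0.7671 0.2209; -0.1000 0.2209 1.0725]  K=[0.2990 -0.0868 -0.0170; 0.0331 0.3938 0.0516; 0.0133 0.0556 0.5259]  nu=[1.4400, -1.1967, -2.1635]  x^+=[-0.5918, 1.2276, 0.2909]  P^+=[0.1571 -0.0200 0.0242; -0.0200 0.1704 -0.0326; 0.0242 -0.0326 0.2478]

K[0,2] = -0.0170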